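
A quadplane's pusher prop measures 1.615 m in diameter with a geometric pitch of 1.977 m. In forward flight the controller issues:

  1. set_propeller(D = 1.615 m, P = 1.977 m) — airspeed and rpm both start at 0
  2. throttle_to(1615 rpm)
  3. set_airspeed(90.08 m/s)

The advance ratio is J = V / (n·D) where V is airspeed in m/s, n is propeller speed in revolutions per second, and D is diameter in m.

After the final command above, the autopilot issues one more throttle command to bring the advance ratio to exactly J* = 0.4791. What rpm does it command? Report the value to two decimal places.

rpm = 6985.23

set_propeller: D = 1.615 m, P = 1.977 m (p = P/D = 1.224149); state ← (V=0, rpm=0)
throttle_to(1615): rpm ← 1615
set_airspeed(90.08): V ← 90.08 m/s
final state: V = 90.08 m/s, rpm = 1615 → n = rpm/60 = 26.916667 rev/s
target J* = 0.4791; solve J* = V/(n·D) for n: n = V/(J*·D) = 90.08/(0.4791 × 1.615) = 116.420559 rev/s
rpm = 60·n = 6985.233536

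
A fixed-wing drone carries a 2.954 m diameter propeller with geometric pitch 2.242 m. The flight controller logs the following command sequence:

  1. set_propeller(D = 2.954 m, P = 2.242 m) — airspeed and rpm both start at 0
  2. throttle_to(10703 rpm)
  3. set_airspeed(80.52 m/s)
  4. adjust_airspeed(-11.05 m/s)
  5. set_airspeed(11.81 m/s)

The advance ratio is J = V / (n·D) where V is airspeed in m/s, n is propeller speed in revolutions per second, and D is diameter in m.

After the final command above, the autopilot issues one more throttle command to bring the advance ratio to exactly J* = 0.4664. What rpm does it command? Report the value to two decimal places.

rpm = 514.32

set_propeller: D = 2.954 m, P = 2.242 m (p = P/D = 0.758971); state ← (V=0, rpm=0)
throttle_to(10703): rpm ← 10703
set_airspeed(80.52): V ← 80.52 m/s
adjust_airspeed(-11.05): V ← 80.52 -11.05 = 69.47 m/s
set_airspeed(11.81): V ← 11.81 m/s
final state: V = 11.81 m/s, rpm = 10703 → n = rpm/60 = 178.383333 rev/s
target J* = 0.4664; solve J* = V/(n·D) for n: n = V/(J*·D) = 11.81/(0.4664 × 2.954) = 8.571974 rev/s
rpm = 60·n = 514.318463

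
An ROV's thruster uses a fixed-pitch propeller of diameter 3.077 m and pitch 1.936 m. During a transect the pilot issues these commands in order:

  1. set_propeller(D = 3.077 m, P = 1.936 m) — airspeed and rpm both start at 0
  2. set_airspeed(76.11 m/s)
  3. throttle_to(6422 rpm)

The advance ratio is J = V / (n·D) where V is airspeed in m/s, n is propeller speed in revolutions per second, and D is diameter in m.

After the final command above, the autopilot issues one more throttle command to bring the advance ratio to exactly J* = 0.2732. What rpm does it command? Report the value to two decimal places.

rpm = 5432.31

set_propeller: D = 3.077 m, P = 1.936 m (p = P/D = 0.629184); state ← (V=0, rpm=0)
set_airspeed(76.11): V ← 76.11 m/s
throttle_to(6422): rpm ← 6422
final state: V = 76.11 m/s, rpm = 6422 → n = rpm/60 = 107.033333 rev/s
target J* = 0.2732; solve J* = V/(n·D) for n: n = V/(J*·D) = 76.11/(0.2732 × 3.077) = 90.538549 rev/s
rpm = 60·n = 5432.312948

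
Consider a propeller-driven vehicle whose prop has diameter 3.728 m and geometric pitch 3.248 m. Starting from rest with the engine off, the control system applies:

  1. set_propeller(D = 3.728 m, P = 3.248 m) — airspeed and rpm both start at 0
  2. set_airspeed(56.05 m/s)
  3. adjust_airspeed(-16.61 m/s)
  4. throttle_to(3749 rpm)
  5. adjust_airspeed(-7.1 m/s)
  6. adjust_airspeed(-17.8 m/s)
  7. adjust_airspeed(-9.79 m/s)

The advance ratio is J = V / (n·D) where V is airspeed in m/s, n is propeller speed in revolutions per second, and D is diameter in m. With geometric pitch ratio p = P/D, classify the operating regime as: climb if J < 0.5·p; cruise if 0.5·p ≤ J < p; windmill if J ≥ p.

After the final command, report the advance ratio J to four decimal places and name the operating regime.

J = 0.0204, regime = climb

set_propeller: D = 3.728 m, P = 3.248 m (p = P/D = 0.871245); state ← (V=0, rpm=0)
set_airspeed(56.05): V ← 56.05 m/s
adjust_airspeed(-16.61): V ← 56.05 -16.61 = 39.44 m/s
throttle_to(3749): rpm ← 3749
adjust_airspeed(-7.1): V ← 39.44 -7.1 = 32.34 m/s
adjust_airspeed(-17.8): V ← 32.34 -17.8 = 14.54 m/s
adjust_airspeed(-9.79): V ← 14.54 -9.79 = 4.75 m/s
final state: V = 4.75 m/s, rpm = 3749 → n = rpm/60 = 62.483333 rev/s
J = V / (n·D) = 4.75 / (62.483333 × 3.728) = 0.020392
regime bands: climb J<0.4356 | cruise [0.4356, 0.8712) | windmill J≥0.8712
J = 0.0204 → climb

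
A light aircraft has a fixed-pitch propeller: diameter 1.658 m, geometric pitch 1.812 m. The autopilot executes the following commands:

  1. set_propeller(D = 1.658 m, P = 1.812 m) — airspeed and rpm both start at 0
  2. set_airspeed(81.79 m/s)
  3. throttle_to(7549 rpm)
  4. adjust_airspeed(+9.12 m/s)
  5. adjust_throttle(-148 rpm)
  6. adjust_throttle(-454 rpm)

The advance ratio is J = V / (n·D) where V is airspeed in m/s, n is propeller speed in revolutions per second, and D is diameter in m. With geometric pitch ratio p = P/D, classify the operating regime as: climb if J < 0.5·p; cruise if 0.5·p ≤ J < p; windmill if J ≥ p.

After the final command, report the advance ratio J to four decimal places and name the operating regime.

J = 0.4736, regime = climb

set_propeller: D = 1.658 m, P = 1.812 m (p = P/D = 1.092883); state ← (V=0, rpm=0)
set_airspeed(81.79): V ← 81.79 m/s
throttle_to(7549): rpm ← 7549
adjust_airspeed(+9.12): V ← 81.79 +9.12 = 90.91 m/s
adjust_throttle(-148): rpm ← 7549 -148 = 7401
adjust_throttle(-454): rpm ← 7401 -454 = 6947
final state: V = 90.91 m/s, rpm = 6947 → n = rpm/60 = 115.783333 rev/s
J = V / (n·D) = 90.91 / (115.783333 × 1.658) = 0.473567
regime bands: climb J<0.5464 | cruise [0.5464, 1.0929) | windmill J≥1.0929
J = 0.4736 → climb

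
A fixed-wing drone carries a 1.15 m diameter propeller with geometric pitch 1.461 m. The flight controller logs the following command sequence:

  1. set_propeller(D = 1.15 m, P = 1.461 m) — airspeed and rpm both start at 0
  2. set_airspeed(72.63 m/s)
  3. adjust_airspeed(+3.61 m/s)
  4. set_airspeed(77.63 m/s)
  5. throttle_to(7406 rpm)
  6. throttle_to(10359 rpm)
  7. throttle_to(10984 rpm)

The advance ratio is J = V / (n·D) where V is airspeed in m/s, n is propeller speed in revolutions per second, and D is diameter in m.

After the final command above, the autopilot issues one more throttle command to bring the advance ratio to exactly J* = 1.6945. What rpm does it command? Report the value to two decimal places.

rpm = 2390.24

set_propeller: D = 1.15 m, P = 1.461 m (p = P/D = 1.270435); state ← (V=0, rpm=0)
set_airspeed(72.63): V ← 72.63 m/s
adjust_airspeed(+3.61): V ← 72.63 +3.61 = 76.24 m/s
set_airspeed(77.63): V ← 77.63 m/s
throttle_to(7406): rpm ← 7406
throttle_to(10359): rpm ← 10359
throttle_to(10984): rpm ← 10984
final state: V = 77.63 m/s, rpm = 10984 → n = rpm/60 = 183.066667 rev/s
target J* = 1.6945; solve J* = V/(n·D) for n: n = V/(J*·D) = 77.63/(1.6945 × 1.15) = 39.837325 rev/s
rpm = 60·n = 2390.239522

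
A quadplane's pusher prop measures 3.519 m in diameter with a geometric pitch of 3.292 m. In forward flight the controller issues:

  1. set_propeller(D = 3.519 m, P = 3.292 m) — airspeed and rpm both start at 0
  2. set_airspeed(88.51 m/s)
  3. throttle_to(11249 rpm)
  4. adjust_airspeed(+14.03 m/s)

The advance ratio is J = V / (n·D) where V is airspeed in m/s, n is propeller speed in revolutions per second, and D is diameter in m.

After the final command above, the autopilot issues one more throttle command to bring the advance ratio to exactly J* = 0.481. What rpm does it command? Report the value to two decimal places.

set_propeller: D = 3.519 m, P = 3.292 m (p = P/D = 0.935493); state ← (V=0, rpm=0)
set_airspeed(88.51): V ← 88.51 m/s
throttle_to(11249): rpm ← 11249
adjust_airspeed(+14.03): V ← 88.51 +14.03 = 102.54 m/s
final state: V = 102.54 m/s, rpm = 11249 → n = rpm/60 = 187.483333 rev/s
target J* = 0.481; solve J* = V/(n·D) for n: n = V/(J*·D) = 102.54/(0.481 × 3.519) = 60.579958 rev/s
rpm = 60·n = 3634.797497

rpm = 3634.80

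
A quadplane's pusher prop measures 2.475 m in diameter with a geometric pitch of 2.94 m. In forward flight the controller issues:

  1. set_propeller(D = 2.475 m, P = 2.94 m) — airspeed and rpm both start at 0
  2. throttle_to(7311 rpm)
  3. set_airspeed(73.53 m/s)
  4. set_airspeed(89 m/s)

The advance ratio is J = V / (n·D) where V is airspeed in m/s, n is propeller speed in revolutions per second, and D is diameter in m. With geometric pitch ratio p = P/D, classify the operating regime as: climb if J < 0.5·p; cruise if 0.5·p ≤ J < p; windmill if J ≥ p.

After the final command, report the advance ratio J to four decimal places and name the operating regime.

J = 0.2951, regime = climb

set_propeller: D = 2.475 m, P = 2.94 m (p = P/D = 1.187879); state ← (V=0, rpm=0)
throttle_to(7311): rpm ← 7311
set_airspeed(73.53): V ← 73.53 m/s
set_airspeed(89): V ← 89 m/s
final state: V = 89 m/s, rpm = 7311 → n = rpm/60 = 121.850000 rev/s
J = V / (n·D) = 89 / (121.850000 × 2.475) = 0.295114
regime bands: climb J<0.5939 | cruise [0.5939, 1.1879) | windmill J≥1.1879
J = 0.2951 → climb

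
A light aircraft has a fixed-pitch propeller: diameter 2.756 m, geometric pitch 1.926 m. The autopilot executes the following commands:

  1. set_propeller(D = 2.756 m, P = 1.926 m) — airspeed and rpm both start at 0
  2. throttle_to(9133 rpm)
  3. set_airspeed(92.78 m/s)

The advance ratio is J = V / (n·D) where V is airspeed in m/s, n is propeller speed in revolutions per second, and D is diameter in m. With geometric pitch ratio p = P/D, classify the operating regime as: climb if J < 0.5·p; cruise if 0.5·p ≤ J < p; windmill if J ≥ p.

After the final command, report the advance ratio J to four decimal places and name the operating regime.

J = 0.2212, regime = climb

set_propeller: D = 2.756 m, P = 1.926 m (p = P/D = 0.698839); state ← (V=0, rpm=0)
throttle_to(9133): rpm ← 9133
set_airspeed(92.78): V ← 92.78 m/s
final state: V = 92.78 m/s, rpm = 9133 → n = rpm/60 = 152.216667 rev/s
J = V / (n·D) = 92.78 / (152.216667 × 2.756) = 0.221163
regime bands: climb J<0.3494 | cruise [0.3494, 0.6988) | windmill J≥0.6988
J = 0.2212 → climb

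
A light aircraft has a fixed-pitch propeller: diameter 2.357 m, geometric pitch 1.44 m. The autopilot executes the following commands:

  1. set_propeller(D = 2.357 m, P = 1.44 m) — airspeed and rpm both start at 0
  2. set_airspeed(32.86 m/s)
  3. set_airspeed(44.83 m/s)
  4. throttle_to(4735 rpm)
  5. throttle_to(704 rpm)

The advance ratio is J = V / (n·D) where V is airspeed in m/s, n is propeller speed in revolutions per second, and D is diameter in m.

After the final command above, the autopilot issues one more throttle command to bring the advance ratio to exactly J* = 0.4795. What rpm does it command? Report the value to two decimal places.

set_propeller: D = 2.357 m, P = 1.44 m (p = P/D = 0.610946); state ← (V=0, rpm=0)
set_airspeed(32.86): V ← 32.86 m/s
set_airspeed(44.83): V ← 44.83 m/s
throttle_to(4735): rpm ← 4735
throttle_to(704): rpm ← 704
final state: V = 44.83 m/s, rpm = 704 → n = rpm/60 = 11.733333 rev/s
target J* = 0.4795; solve J* = V/(n·D) for n: n = V/(J*·D) = 44.83/(0.4795 × 2.357) = 39.666195 rev/s
rpm = 60·n = 2379.971713

rpm = 2379.97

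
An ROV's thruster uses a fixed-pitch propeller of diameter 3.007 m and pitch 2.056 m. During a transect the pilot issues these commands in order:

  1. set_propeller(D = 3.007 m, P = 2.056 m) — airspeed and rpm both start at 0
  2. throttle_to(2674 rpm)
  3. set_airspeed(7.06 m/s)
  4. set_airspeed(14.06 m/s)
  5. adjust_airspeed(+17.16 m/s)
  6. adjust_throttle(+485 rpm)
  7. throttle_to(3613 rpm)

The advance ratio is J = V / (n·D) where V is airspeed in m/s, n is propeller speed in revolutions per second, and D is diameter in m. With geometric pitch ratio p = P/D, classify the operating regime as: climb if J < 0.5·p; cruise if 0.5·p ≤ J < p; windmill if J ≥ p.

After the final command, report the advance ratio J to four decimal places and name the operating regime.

set_propeller: D = 3.007 m, P = 2.056 m (p = P/D = 0.683738); state ← (V=0, rpm=0)
throttle_to(2674): rpm ← 2674
set_airspeed(7.06): V ← 7.06 m/s
set_airspeed(14.06): V ← 14.06 m/s
adjust_airspeed(+17.16): V ← 14.06 +17.16 = 31.22 m/s
adjust_throttle(+485): rpm ← 2674 +485 = 3159
throttle_to(3613): rpm ← 3613
final state: V = 31.22 m/s, rpm = 3613 → n = rpm/60 = 60.216667 rev/s
J = V / (n·D) = 31.22 / (60.216667 × 3.007) = 0.172418
regime bands: climb J<0.3419 | cruise [0.3419, 0.6837) | windmill J≥0.6837
J = 0.1724 → climb

J = 0.1724, regime = climb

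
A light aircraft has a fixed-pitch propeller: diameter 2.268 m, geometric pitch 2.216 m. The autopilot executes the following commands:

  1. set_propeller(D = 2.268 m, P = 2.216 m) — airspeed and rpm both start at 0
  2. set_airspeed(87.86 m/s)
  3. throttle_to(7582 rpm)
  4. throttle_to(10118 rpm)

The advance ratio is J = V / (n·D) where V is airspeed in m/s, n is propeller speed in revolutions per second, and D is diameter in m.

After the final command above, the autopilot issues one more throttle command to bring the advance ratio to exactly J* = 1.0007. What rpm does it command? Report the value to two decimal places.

rpm = 2322.71

set_propeller: D = 2.268 m, P = 2.216 m (p = P/D = 0.977072); state ← (V=0, rpm=0)
set_airspeed(87.86): V ← 87.86 m/s
throttle_to(7582): rpm ← 7582
throttle_to(10118): rpm ← 10118
final state: V = 87.86 m/s, rpm = 10118 → n = rpm/60 = 168.633333 rev/s
target J* = 1.0007; solve J* = V/(n·D) for n: n = V/(J*·D) = 87.86/(1.0007 × 2.268) = 38.711879 rev/s
rpm = 60·n = 2322.712725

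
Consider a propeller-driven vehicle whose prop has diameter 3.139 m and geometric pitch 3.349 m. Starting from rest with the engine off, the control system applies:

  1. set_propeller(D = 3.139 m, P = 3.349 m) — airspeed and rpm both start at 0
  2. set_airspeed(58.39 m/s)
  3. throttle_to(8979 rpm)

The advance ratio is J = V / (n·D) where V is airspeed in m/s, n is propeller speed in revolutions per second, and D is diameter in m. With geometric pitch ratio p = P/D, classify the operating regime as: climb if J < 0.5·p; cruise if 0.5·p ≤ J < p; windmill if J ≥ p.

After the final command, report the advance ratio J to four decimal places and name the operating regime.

set_propeller: D = 3.139 m, P = 3.349 m (p = P/D = 1.066900); state ← (V=0, rpm=0)
set_airspeed(58.39): V ← 58.39 m/s
throttle_to(8979): rpm ← 8979
final state: V = 58.39 m/s, rpm = 8979 → n = rpm/60 = 149.650000 rev/s
J = V / (n·D) = 58.39 / (149.650000 × 3.139) = 0.124300
regime bands: climb J<0.5335 | cruise [0.5335, 1.0669) | windmill J≥1.0669
J = 0.1243 → climb

J = 0.1243, regime = climb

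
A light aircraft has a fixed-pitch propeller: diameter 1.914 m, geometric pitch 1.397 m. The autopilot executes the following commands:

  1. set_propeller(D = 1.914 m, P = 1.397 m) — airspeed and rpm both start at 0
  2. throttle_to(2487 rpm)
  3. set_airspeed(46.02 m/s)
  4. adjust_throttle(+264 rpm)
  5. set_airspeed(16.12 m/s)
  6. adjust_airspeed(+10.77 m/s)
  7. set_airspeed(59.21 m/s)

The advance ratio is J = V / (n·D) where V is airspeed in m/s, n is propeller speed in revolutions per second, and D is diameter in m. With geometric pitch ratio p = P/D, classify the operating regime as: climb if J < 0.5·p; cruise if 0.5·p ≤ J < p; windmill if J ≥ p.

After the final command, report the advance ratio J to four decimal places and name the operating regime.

J = 0.6747, regime = cruise

set_propeller: D = 1.914 m, P = 1.397 m (p = P/D = 0.729885); state ← (V=0, rpm=0)
throttle_to(2487): rpm ← 2487
set_airspeed(46.02): V ← 46.02 m/s
adjust_throttle(+264): rpm ← 2487 +264 = 2751
set_airspeed(16.12): V ← 16.12 m/s
adjust_airspeed(+10.77): V ← 16.12 +10.77 = 26.89 m/s
set_airspeed(59.21): V ← 59.21 m/s
final state: V = 59.21 m/s, rpm = 2751 → n = rpm/60 = 45.850000 rev/s
J = V / (n·D) = 59.21 / (45.850000 × 1.914) = 0.674705
regime bands: climb J<0.3649 | cruise [0.3649, 0.7299) | windmill J≥0.7299
J = 0.6747 → cruise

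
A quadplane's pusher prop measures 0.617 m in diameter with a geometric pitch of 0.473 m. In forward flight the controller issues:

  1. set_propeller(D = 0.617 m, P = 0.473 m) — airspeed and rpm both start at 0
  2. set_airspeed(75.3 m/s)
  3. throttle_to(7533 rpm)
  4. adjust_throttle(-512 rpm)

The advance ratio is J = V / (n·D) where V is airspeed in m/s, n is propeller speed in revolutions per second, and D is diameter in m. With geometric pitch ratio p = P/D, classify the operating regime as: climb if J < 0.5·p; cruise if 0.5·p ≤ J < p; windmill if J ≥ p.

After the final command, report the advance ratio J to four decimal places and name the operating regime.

J = 1.0429, regime = windmill

set_propeller: D = 0.617 m, P = 0.473 m (p = P/D = 0.766613); state ← (V=0, rpm=0)
set_airspeed(75.3): V ← 75.3 m/s
throttle_to(7533): rpm ← 7533
adjust_throttle(-512): rpm ← 7533 -512 = 7021
final state: V = 75.3 m/s, rpm = 7021 → n = rpm/60 = 117.016667 rev/s
J = V / (n·D) = 75.3 / (117.016667 × 0.617) = 1.042947
regime bands: climb J<0.3833 | cruise [0.3833, 0.7666) | windmill J≥0.7666
J = 1.0429 → windmill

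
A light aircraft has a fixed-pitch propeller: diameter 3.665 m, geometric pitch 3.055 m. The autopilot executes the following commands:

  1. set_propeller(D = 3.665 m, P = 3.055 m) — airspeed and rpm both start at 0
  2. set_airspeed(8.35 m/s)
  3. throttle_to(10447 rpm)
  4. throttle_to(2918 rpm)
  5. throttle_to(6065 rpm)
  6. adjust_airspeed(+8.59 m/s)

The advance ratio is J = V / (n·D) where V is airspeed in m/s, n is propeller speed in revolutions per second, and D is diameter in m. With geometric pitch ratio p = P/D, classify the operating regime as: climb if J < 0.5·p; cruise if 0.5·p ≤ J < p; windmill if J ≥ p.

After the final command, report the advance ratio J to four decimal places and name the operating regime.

J = 0.0457, regime = climb

set_propeller: D = 3.665 m, P = 3.055 m (p = P/D = 0.833561); state ← (V=0, rpm=0)
set_airspeed(8.35): V ← 8.35 m/s
throttle_to(10447): rpm ← 10447
throttle_to(2918): rpm ← 2918
throttle_to(6065): rpm ← 6065
adjust_airspeed(+8.59): V ← 8.35 +8.59 = 16.94 m/s
final state: V = 16.94 m/s, rpm = 6065 → n = rpm/60 = 101.083333 rev/s
J = V / (n·D) = 16.94 / (101.083333 × 3.665) = 0.045726
regime bands: climb J<0.4168 | cruise [0.4168, 0.8336) | windmill J≥0.8336
J = 0.0457 → climb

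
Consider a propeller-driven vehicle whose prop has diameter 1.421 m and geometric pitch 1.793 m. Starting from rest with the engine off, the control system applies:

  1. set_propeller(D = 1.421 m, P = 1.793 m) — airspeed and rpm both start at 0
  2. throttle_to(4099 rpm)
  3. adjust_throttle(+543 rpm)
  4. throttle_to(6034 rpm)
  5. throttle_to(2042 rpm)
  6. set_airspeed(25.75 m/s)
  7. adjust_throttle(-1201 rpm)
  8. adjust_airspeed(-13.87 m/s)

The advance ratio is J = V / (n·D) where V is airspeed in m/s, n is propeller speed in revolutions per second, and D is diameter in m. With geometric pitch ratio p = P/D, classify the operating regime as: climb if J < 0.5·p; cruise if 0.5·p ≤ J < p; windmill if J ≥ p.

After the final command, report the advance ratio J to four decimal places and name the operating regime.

set_propeller: D = 1.421 m, P = 1.793 m (p = P/D = 1.261787); state ← (V=0, rpm=0)
throttle_to(4099): rpm ← 4099
adjust_throttle(+543): rpm ← 4099 +543 = 4642
throttle_to(6034): rpm ← 6034
throttle_to(2042): rpm ← 2042
set_airspeed(25.75): V ← 25.75 m/s
adjust_throttle(-1201): rpm ← 2042 -1201 = 841
adjust_airspeed(-13.87): V ← 25.75 -13.87 = 11.88 m/s
final state: V = 11.88 m/s, rpm = 841 → n = rpm/60 = 14.016667 rev/s
J = V / (n·D) = 11.88 / (14.016667 × 1.421) = 0.596455
regime bands: climb J<0.6309 | cruise [0.6309, 1.2618) | windmill J≥1.2618
J = 0.5965 → climb

J = 0.5965, regime = climb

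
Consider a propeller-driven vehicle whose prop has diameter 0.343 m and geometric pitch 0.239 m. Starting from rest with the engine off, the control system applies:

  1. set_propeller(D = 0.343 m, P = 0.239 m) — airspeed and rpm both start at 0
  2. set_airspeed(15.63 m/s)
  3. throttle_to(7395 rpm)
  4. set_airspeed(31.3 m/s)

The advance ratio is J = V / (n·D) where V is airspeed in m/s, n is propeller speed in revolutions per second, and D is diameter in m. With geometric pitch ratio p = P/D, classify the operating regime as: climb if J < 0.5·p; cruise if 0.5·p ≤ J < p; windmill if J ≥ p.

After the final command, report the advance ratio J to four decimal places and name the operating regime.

J = 0.7404, regime = windmill

set_propeller: D = 0.343 m, P = 0.239 m (p = P/D = 0.696793); state ← (V=0, rpm=0)
set_airspeed(15.63): V ← 15.63 m/s
throttle_to(7395): rpm ← 7395
set_airspeed(31.3): V ← 31.3 m/s
final state: V = 31.3 m/s, rpm = 7395 → n = rpm/60 = 123.250000 rev/s
J = V / (n·D) = 31.3 / (123.250000 × 0.343) = 0.740395
regime bands: climb J<0.3484 | cruise [0.3484, 0.6968) | windmill J≥0.6968
J = 0.7404 → windmill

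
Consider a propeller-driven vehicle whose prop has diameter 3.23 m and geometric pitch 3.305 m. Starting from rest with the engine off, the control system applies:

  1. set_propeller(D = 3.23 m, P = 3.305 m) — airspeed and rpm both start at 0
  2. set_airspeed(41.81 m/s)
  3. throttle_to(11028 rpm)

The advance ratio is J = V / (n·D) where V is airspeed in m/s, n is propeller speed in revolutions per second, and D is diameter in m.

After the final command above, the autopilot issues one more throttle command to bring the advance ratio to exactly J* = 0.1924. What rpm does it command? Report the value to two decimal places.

set_propeller: D = 3.23 m, P = 3.305 m (p = P/D = 1.023220); state ← (V=0, rpm=0)
set_airspeed(41.81): V ← 41.81 m/s
throttle_to(11028): rpm ← 11028
final state: V = 41.81 m/s, rpm = 11028 → n = rpm/60 = 183.800000 rev/s
target J* = 0.1924; solve J* = V/(n·D) for n: n = V/(J*·D) = 41.81/(0.1924 × 3.23) = 67.277923 rev/s
rpm = 60·n = 4036.675399

rpm = 4036.68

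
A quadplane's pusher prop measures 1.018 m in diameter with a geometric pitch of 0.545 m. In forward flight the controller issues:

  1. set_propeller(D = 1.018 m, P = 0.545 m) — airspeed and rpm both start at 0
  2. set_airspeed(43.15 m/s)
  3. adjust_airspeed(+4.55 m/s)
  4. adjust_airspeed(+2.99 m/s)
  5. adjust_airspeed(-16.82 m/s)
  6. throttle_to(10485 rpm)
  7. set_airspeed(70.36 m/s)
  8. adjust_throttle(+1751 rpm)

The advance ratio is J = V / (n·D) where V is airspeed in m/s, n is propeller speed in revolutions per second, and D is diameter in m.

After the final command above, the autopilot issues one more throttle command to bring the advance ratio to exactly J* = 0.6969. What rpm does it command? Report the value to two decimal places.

set_propeller: D = 1.018 m, P = 0.545 m (p = P/D = 0.535363); state ← (V=0, rpm=0)
set_airspeed(43.15): V ← 43.15 m/s
adjust_airspeed(+4.55): V ← 43.15 +4.55 = 47.7 m/s
adjust_airspeed(+2.99): V ← 47.7 +2.99 = 50.69 m/s
adjust_airspeed(-16.82): V ← 50.69 -16.82 = 33.87 m/s
throttle_to(10485): rpm ← 10485
set_airspeed(70.36): V ← 70.36 m/s
adjust_throttle(+1751): rpm ← 10485 +1751 = 12236
final state: V = 70.36 m/s, rpm = 12236 → n = rpm/60 = 203.933333 rev/s
target J* = 0.6969; solve J* = V/(n·D) for n: n = V/(J*·D) = 70.36/(0.6969 × 1.018) = 99.176228 rev/s
rpm = 60·n = 5950.573703

rpm = 5950.57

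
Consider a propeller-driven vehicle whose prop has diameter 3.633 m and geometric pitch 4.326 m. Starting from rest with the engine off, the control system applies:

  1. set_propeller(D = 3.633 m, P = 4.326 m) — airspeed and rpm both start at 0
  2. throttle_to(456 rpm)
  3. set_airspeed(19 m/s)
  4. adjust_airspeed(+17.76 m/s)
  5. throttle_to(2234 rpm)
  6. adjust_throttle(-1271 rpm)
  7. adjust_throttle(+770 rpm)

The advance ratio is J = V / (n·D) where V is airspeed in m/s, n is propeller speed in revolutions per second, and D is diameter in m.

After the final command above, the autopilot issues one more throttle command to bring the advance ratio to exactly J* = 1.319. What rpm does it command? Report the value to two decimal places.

rpm = 460.27

set_propeller: D = 3.633 m, P = 4.326 m (p = P/D = 1.190751); state ← (V=0, rpm=0)
throttle_to(456): rpm ← 456
set_airspeed(19): V ← 19 m/s
adjust_airspeed(+17.76): V ← 19 +17.76 = 36.76 m/s
throttle_to(2234): rpm ← 2234
adjust_throttle(-1271): rpm ← 2234 -1271 = 963
adjust_throttle(+770): rpm ← 963 +770 = 1733
final state: V = 36.76 m/s, rpm = 1733 → n = rpm/60 = 28.883333 rev/s
target J* = 1.319; solve J* = V/(n·D) for n: n = V/(J*·D) = 36.76/(1.319 × 3.633) = 7.671235 rev/s
rpm = 60·n = 460.274124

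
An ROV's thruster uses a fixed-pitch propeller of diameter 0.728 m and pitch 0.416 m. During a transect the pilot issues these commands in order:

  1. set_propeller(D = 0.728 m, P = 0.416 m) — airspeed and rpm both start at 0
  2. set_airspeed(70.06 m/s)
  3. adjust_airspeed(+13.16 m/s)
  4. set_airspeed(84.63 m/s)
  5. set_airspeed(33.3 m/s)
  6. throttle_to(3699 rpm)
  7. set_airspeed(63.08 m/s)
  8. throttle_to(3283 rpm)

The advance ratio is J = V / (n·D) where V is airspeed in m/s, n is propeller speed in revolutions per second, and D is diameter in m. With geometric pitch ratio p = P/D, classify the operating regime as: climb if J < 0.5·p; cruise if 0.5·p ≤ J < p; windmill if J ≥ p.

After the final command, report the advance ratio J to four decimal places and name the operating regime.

J = 1.5836, regime = windmill

set_propeller: D = 0.728 m, P = 0.416 m (p = P/D = 0.571429); state ← (V=0, rpm=0)
set_airspeed(70.06): V ← 70.06 m/s
adjust_airspeed(+13.16): V ← 70.06 +13.16 = 83.22 m/s
set_airspeed(84.63): V ← 84.63 m/s
set_airspeed(33.3): V ← 33.3 m/s
throttle_to(3699): rpm ← 3699
set_airspeed(63.08): V ← 63.08 m/s
throttle_to(3283): rpm ← 3283
final state: V = 63.08 m/s, rpm = 3283 → n = rpm/60 = 54.716667 rev/s
J = V / (n·D) = 63.08 / (54.716667 × 0.728) = 1.583582
regime bands: climb J<0.2857 | cruise [0.2857, 0.5714) | windmill J≥0.5714
J = 1.5836 → windmill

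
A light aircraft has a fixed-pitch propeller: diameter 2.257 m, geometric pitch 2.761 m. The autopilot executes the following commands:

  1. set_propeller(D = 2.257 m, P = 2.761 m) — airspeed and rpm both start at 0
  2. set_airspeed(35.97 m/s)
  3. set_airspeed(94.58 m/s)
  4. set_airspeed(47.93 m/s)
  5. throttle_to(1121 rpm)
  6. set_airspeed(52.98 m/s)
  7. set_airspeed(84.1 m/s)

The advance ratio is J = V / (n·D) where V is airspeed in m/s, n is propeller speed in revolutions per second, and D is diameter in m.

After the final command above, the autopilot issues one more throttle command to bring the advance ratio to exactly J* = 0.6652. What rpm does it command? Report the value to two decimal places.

set_propeller: D = 2.257 m, P = 2.761 m (p = P/D = 1.223305); state ← (V=0, rpm=0)
set_airspeed(35.97): V ← 35.97 m/s
set_airspeed(94.58): V ← 94.58 m/s
set_airspeed(47.93): V ← 47.93 m/s
throttle_to(1121): rpm ← 1121
set_airspeed(52.98): V ← 52.98 m/s
set_airspeed(84.1): V ← 84.1 m/s
final state: V = 84.1 m/s, rpm = 1121 → n = rpm/60 = 18.683333 rev/s
target J* = 0.6652; solve J* = V/(n·D) for n: n = V/(J*·D) = 84.1/(0.6652 × 2.257) = 56.016013 rev/s
rpm = 60·n = 3360.960795

rpm = 3360.96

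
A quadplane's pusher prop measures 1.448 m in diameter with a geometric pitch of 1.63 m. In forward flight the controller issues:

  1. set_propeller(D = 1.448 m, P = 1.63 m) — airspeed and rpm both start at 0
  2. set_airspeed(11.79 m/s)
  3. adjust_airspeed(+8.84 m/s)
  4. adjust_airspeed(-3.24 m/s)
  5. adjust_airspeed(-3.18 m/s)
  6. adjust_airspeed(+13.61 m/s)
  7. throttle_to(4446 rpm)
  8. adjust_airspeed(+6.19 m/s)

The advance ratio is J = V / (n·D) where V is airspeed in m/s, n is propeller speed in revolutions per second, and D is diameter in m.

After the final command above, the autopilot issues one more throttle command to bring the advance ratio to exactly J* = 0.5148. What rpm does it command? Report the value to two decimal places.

rpm = 2737.48

set_propeller: D = 1.448 m, P = 1.63 m (p = P/D = 1.125691); state ← (V=0, rpm=0)
set_airspeed(11.79): V ← 11.79 m/s
adjust_airspeed(+8.84): V ← 11.79 +8.84 = 20.63 m/s
adjust_airspeed(-3.24): V ← 20.63 -3.24 = 17.39 m/s
adjust_airspeed(-3.18): V ← 17.39 -3.18 = 14.21 m/s
adjust_airspeed(+13.61): V ← 14.21 +13.61 = 27.82 m/s
throttle_to(4446): rpm ← 4446
adjust_airspeed(+6.19): V ← 27.82 +6.19 = 34.01 m/s
final state: V = 34.01 m/s, rpm = 4446 → n = rpm/60 = 74.100000 rev/s
target J* = 0.5148; solve J* = V/(n·D) for n: n = V/(J*·D) = 34.01/(0.5148 × 1.448) = 45.624649 rev/s
rpm = 60·n = 2737.478912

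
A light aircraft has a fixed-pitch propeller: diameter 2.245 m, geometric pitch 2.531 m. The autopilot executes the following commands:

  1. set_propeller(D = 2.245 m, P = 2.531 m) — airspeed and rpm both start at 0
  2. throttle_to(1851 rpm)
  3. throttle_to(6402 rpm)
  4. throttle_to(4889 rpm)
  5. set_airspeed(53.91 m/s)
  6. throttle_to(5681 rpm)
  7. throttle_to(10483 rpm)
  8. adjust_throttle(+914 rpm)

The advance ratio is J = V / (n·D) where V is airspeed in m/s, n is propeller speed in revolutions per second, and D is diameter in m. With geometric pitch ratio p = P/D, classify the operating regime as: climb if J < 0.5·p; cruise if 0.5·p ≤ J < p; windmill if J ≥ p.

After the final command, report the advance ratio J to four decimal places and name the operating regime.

J = 0.1264, regime = climb

set_propeller: D = 2.245 m, P = 2.531 m (p = P/D = 1.127394); state ← (V=0, rpm=0)
throttle_to(1851): rpm ← 1851
throttle_to(6402): rpm ← 6402
throttle_to(4889): rpm ← 4889
set_airspeed(53.91): V ← 53.91 m/s
throttle_to(5681): rpm ← 5681
throttle_to(10483): rpm ← 10483
adjust_throttle(+914): rpm ← 10483 +914 = 11397
final state: V = 53.91 m/s, rpm = 11397 → n = rpm/60 = 189.950000 rev/s
J = V / (n·D) = 53.91 / (189.950000 × 2.245) = 0.126419
regime bands: climb J<0.5637 | cruise [0.5637, 1.1274) | windmill J≥1.1274
J = 0.1264 → climb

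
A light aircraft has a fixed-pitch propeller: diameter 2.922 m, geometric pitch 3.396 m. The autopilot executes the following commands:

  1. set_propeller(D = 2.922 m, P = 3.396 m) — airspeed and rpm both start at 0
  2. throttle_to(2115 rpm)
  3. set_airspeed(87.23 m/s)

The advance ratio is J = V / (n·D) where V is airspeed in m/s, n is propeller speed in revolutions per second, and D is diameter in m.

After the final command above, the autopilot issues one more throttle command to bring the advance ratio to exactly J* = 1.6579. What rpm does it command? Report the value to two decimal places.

set_propeller: D = 2.922 m, P = 3.396 m (p = P/D = 1.162218); state ← (V=0, rpm=0)
throttle_to(2115): rpm ← 2115
set_airspeed(87.23): V ← 87.23 m/s
final state: V = 87.23 m/s, rpm = 2115 → n = rpm/60 = 35.250000 rev/s
target J* = 1.6579; solve J* = V/(n·D) for n: n = V/(J*·D) = 87.23/(1.6579 × 2.922) = 18.006418 rev/s
rpm = 60·n = 1080.385084

rpm = 1080.39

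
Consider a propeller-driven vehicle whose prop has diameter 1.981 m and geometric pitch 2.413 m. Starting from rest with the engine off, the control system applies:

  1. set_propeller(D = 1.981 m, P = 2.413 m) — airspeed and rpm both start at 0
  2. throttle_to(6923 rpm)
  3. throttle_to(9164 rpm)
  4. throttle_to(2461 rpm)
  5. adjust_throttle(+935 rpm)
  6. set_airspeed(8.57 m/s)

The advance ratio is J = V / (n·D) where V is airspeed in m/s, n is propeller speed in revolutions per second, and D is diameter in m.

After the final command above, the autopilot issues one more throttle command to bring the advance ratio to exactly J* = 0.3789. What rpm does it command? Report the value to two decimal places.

set_propeller: D = 1.981 m, P = 2.413 m (p = P/D = 1.218072); state ← (V=0, rpm=0)
throttle_to(6923): rpm ← 6923
throttle_to(9164): rpm ← 9164
throttle_to(2461): rpm ← 2461
adjust_throttle(+935): rpm ← 2461 +935 = 3396
set_airspeed(8.57): V ← 8.57 m/s
final state: V = 8.57 m/s, rpm = 3396 → n = rpm/60 = 56.600000 rev/s
target J* = 0.3789; solve J* = V/(n·D) for n: n = V/(J*·D) = 8.57/(0.3789 × 1.981) = 11.417519 rev/s
rpm = 60·n = 685.051137

rpm = 685.05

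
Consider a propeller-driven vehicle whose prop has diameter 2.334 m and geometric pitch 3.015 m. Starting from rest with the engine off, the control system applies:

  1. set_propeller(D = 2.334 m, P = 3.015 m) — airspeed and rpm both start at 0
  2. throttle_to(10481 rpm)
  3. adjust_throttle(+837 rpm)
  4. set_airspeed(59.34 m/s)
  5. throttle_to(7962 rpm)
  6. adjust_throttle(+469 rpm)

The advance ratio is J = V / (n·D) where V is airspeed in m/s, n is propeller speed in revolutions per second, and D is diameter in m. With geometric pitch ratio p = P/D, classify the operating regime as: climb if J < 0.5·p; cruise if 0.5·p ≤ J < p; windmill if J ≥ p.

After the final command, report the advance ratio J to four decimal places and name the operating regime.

J = 0.1809, regime = climb

set_propeller: D = 2.334 m, P = 3.015 m (p = P/D = 1.291774); state ← (V=0, rpm=0)
throttle_to(10481): rpm ← 10481
adjust_throttle(+837): rpm ← 10481 +837 = 11318
set_airspeed(59.34): V ← 59.34 m/s
throttle_to(7962): rpm ← 7962
adjust_throttle(+469): rpm ← 7962 +469 = 8431
final state: V = 59.34 m/s, rpm = 8431 → n = rpm/60 = 140.516667 rev/s
J = V / (n·D) = 59.34 / (140.516667 × 2.334) = 0.180933
regime bands: climb J<0.6459 | cruise [0.6459, 1.2918) | windmill J≥1.2918
J = 0.1809 → climb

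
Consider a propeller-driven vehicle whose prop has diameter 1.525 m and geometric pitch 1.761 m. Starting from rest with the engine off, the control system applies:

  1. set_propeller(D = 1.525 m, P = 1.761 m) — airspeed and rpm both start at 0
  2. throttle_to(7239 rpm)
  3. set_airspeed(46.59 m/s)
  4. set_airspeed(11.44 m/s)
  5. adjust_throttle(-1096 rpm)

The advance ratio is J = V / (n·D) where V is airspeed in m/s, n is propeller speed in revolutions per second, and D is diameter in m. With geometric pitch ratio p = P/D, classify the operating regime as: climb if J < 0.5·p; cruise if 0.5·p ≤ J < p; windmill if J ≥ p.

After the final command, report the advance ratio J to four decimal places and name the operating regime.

set_propeller: D = 1.525 m, P = 1.761 m (p = P/D = 1.154754); state ← (V=0, rpm=0)
throttle_to(7239): rpm ← 7239
set_airspeed(46.59): V ← 46.59 m/s
set_airspeed(11.44): V ← 11.44 m/s
adjust_throttle(-1096): rpm ← 7239 -1096 = 6143
final state: V = 11.44 m/s, rpm = 6143 → n = rpm/60 = 102.383333 rev/s
J = V / (n·D) = 11.44 / (102.383333 × 1.525) = 0.073270
regime bands: climb J<0.5774 | cruise [0.5774, 1.1548) | windmill J≥1.1548
J = 0.0733 → climb

J = 0.0733, regime = climb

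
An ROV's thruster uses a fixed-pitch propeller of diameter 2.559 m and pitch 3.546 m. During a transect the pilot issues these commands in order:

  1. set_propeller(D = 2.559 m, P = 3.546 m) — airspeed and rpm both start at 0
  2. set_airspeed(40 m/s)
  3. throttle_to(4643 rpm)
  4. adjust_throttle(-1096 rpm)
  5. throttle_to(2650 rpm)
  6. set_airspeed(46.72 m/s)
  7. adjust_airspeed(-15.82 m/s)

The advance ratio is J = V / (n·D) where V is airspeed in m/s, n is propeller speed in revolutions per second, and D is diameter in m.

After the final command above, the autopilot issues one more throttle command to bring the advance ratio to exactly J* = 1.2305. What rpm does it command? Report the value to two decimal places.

set_propeller: D = 2.559 m, P = 3.546 m (p = P/D = 1.385698); state ← (V=0, rpm=0)
set_airspeed(40): V ← 40 m/s
throttle_to(4643): rpm ← 4643
adjust_throttle(-1096): rpm ← 4643 -1096 = 3547
throttle_to(2650): rpm ← 2650
set_airspeed(46.72): V ← 46.72 m/s
adjust_airspeed(-15.82): V ← 46.72 -15.82 = 30.9 m/s
final state: V = 30.9 m/s, rpm = 2650 → n = rpm/60 = 44.166667 rev/s
target J* = 1.2305; solve J* = V/(n·D) for n: n = V/(J*·D) = 30.9/(1.2305 × 2.559) = 9.813108 rev/s
rpm = 60·n = 588.786476

rpm = 588.79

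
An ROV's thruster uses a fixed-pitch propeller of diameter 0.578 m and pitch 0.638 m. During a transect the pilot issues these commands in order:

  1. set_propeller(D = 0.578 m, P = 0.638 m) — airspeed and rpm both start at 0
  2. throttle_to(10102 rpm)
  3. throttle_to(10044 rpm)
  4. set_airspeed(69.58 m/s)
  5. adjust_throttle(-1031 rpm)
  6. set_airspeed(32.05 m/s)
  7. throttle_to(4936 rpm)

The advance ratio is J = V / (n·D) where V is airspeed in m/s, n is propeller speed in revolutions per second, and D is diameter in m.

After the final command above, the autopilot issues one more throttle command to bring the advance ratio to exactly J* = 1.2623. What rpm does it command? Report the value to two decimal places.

rpm = 2635.66

set_propeller: D = 0.578 m, P = 0.638 m (p = P/D = 1.103806); state ← (V=0, rpm=0)
throttle_to(10102): rpm ← 10102
throttle_to(10044): rpm ← 10044
set_airspeed(69.58): V ← 69.58 m/s
adjust_throttle(-1031): rpm ← 10044 -1031 = 9013
set_airspeed(32.05): V ← 32.05 m/s
throttle_to(4936): rpm ← 4936
final state: V = 32.05 m/s, rpm = 4936 → n = rpm/60 = 82.266667 rev/s
target J* = 1.2623; solve J* = V/(n·D) for n: n = V/(J*·D) = 32.05/(1.2623 × 0.578) = 43.927614 rev/s
rpm = 60·n = 2635.656832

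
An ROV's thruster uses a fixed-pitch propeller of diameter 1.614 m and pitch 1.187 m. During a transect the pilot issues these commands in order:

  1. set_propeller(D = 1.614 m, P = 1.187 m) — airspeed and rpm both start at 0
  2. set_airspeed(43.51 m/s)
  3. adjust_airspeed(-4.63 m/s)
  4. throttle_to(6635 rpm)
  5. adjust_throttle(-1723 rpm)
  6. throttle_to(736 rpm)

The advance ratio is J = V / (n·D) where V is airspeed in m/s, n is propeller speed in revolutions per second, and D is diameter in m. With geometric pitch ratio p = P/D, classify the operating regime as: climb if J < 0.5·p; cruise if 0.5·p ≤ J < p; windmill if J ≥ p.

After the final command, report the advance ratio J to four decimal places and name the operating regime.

J = 1.9638, regime = windmill

set_propeller: D = 1.614 m, P = 1.187 m (p = P/D = 0.735440); state ← (V=0, rpm=0)
set_airspeed(43.51): V ← 43.51 m/s
adjust_airspeed(-4.63): V ← 43.51 -4.63 = 38.88 m/s
throttle_to(6635): rpm ← 6635
adjust_throttle(-1723): rpm ← 6635 -1723 = 4912
throttle_to(736): rpm ← 736
final state: V = 38.88 m/s, rpm = 736 → n = rpm/60 = 12.266667 rev/s
J = V / (n·D) = 38.88 / (12.266667 × 1.614) = 1.963795
regime bands: climb J<0.3677 | cruise [0.3677, 0.7354) | windmill J≥0.7354
J = 1.9638 → windmill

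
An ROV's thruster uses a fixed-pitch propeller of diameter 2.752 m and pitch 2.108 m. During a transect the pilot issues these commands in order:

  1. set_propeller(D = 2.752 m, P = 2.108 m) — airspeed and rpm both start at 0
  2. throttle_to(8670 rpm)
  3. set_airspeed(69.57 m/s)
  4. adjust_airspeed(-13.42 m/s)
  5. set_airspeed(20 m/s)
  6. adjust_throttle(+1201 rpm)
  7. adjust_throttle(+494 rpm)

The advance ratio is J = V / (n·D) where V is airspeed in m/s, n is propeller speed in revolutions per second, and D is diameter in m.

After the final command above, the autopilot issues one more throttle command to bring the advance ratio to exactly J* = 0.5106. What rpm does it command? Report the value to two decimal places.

set_propeller: D = 2.752 m, P = 2.108 m (p = P/D = 0.765988); state ← (V=0, rpm=0)
throttle_to(8670): rpm ← 8670
set_airspeed(69.57): V ← 69.57 m/s
adjust_airspeed(-13.42): V ← 69.57 -13.42 = 56.15 m/s
set_airspeed(20): V ← 20 m/s
adjust_throttle(+1201): rpm ← 8670 +1201 = 9871
adjust_throttle(+494): rpm ← 9871 +494 = 10365
final state: V = 20 m/s, rpm = 10365 → n = rpm/60 = 172.750000 rev/s
target J* = 0.5106; solve J* = V/(n·D) for n: n = V/(J*·D) = 20/(0.5106 × 2.752) = 14.233141 rev/s
rpm = 60·n = 853.988468

rpm = 853.99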